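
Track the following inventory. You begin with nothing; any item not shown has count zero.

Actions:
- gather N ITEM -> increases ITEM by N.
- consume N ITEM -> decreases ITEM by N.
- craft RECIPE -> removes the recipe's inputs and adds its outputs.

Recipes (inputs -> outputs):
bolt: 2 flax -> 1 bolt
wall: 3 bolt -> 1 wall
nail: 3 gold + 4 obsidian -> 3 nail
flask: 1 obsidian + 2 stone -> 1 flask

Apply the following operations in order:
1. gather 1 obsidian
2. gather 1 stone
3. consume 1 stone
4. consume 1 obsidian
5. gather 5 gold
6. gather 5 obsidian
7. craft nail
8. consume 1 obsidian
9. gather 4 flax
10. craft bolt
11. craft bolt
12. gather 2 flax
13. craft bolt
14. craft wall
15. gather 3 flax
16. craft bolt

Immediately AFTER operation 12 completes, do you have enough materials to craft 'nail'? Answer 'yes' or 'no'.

After 1 (gather 1 obsidian): obsidian=1
After 2 (gather 1 stone): obsidian=1 stone=1
After 3 (consume 1 stone): obsidian=1
After 4 (consume 1 obsidian): (empty)
After 5 (gather 5 gold): gold=5
After 6 (gather 5 obsidian): gold=5 obsidian=5
After 7 (craft nail): gold=2 nail=3 obsidian=1
After 8 (consume 1 obsidian): gold=2 nail=3
After 9 (gather 4 flax): flax=4 gold=2 nail=3
After 10 (craft bolt): bolt=1 flax=2 gold=2 nail=3
After 11 (craft bolt): bolt=2 gold=2 nail=3
After 12 (gather 2 flax): bolt=2 flax=2 gold=2 nail=3

Answer: no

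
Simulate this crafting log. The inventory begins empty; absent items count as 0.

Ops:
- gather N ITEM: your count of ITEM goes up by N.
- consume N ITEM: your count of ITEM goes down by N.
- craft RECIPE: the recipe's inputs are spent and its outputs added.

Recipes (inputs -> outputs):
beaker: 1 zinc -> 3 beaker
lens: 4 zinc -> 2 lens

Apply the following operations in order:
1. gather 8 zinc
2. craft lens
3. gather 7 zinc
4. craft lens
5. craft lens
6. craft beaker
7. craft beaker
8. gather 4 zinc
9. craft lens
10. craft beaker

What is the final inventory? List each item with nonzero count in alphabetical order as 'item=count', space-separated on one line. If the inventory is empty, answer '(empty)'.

Answer: beaker=9 lens=8

Derivation:
After 1 (gather 8 zinc): zinc=8
After 2 (craft lens): lens=2 zinc=4
After 3 (gather 7 zinc): lens=2 zinc=11
After 4 (craft lens): lens=4 zinc=7
After 5 (craft lens): lens=6 zinc=3
After 6 (craft beaker): beaker=3 lens=6 zinc=2
After 7 (craft beaker): beaker=6 lens=6 zinc=1
After 8 (gather 4 zinc): beaker=6 lens=6 zinc=5
After 9 (craft lens): beaker=6 lens=8 zinc=1
After 10 (craft beaker): beaker=9 lens=8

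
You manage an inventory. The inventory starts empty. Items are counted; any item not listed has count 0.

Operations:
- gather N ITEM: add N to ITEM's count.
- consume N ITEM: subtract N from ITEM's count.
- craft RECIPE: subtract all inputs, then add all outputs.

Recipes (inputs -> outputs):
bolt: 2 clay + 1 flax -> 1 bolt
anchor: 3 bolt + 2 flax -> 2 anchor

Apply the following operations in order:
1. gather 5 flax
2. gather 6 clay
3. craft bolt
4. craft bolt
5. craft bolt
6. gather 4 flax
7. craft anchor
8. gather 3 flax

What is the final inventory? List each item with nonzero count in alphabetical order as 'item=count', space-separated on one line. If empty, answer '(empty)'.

Answer: anchor=2 flax=7

Derivation:
After 1 (gather 5 flax): flax=5
After 2 (gather 6 clay): clay=6 flax=5
After 3 (craft bolt): bolt=1 clay=4 flax=4
After 4 (craft bolt): bolt=2 clay=2 flax=3
After 5 (craft bolt): bolt=3 flax=2
After 6 (gather 4 flax): bolt=3 flax=6
After 7 (craft anchor): anchor=2 flax=4
After 8 (gather 3 flax): anchor=2 flax=7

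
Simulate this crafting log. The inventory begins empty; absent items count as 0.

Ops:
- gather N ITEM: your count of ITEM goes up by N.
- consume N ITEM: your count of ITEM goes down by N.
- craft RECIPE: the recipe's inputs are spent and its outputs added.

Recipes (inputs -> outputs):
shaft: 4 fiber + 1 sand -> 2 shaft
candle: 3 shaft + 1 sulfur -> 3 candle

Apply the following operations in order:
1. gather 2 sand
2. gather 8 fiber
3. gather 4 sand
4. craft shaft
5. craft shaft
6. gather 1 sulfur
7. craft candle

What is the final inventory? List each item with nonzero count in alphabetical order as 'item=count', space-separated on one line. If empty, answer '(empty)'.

Answer: candle=3 sand=4 shaft=1

Derivation:
After 1 (gather 2 sand): sand=2
After 2 (gather 8 fiber): fiber=8 sand=2
After 3 (gather 4 sand): fiber=8 sand=6
After 4 (craft shaft): fiber=4 sand=5 shaft=2
After 5 (craft shaft): sand=4 shaft=4
After 6 (gather 1 sulfur): sand=4 shaft=4 sulfur=1
After 7 (craft candle): candle=3 sand=4 shaft=1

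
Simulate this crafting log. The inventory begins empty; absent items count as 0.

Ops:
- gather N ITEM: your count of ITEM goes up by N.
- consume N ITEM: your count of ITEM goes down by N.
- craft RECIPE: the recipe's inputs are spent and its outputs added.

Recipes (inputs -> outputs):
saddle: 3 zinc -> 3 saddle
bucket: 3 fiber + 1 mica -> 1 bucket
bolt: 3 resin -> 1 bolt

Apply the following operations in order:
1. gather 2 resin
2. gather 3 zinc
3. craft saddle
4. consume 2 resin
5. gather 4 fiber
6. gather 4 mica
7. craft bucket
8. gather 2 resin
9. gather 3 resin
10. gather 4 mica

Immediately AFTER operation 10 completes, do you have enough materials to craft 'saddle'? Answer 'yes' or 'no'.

After 1 (gather 2 resin): resin=2
After 2 (gather 3 zinc): resin=2 zinc=3
After 3 (craft saddle): resin=2 saddle=3
After 4 (consume 2 resin): saddle=3
After 5 (gather 4 fiber): fiber=4 saddle=3
After 6 (gather 4 mica): fiber=4 mica=4 saddle=3
After 7 (craft bucket): bucket=1 fiber=1 mica=3 saddle=3
After 8 (gather 2 resin): bucket=1 fiber=1 mica=3 resin=2 saddle=3
After 9 (gather 3 resin): bucket=1 fiber=1 mica=3 resin=5 saddle=3
After 10 (gather 4 mica): bucket=1 fiber=1 mica=7 resin=5 saddle=3

Answer: no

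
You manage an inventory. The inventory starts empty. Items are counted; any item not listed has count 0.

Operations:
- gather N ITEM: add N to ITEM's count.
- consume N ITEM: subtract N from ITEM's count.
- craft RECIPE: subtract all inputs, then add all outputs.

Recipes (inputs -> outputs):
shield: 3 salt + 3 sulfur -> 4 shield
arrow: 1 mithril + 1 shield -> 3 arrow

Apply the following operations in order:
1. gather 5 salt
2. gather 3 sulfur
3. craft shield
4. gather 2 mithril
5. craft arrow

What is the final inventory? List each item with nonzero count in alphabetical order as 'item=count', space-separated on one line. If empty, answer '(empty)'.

After 1 (gather 5 salt): salt=5
After 2 (gather 3 sulfur): salt=5 sulfur=3
After 3 (craft shield): salt=2 shield=4
After 4 (gather 2 mithril): mithril=2 salt=2 shield=4
After 5 (craft arrow): arrow=3 mithril=1 salt=2 shield=3

Answer: arrow=3 mithril=1 salt=2 shield=3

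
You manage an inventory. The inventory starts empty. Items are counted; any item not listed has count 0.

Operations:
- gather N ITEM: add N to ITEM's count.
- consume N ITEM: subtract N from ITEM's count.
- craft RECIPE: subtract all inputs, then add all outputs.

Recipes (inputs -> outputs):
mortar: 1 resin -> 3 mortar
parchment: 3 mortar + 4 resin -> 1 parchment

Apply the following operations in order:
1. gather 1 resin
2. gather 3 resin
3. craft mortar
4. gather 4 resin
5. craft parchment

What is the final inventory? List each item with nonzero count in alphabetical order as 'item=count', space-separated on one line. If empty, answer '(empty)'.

Answer: parchment=1 resin=3

Derivation:
After 1 (gather 1 resin): resin=1
After 2 (gather 3 resin): resin=4
After 3 (craft mortar): mortar=3 resin=3
After 4 (gather 4 resin): mortar=3 resin=7
After 5 (craft parchment): parchment=1 resin=3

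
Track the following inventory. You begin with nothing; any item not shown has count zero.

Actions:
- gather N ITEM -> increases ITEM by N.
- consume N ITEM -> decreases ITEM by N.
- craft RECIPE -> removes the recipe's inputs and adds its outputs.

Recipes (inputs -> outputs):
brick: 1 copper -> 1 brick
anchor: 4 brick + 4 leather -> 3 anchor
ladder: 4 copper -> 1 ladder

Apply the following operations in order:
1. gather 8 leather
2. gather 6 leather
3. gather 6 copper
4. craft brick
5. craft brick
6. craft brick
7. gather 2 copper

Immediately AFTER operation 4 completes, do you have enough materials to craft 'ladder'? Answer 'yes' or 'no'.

Answer: yes

Derivation:
After 1 (gather 8 leather): leather=8
After 2 (gather 6 leather): leather=14
After 3 (gather 6 copper): copper=6 leather=14
After 4 (craft brick): brick=1 copper=5 leather=14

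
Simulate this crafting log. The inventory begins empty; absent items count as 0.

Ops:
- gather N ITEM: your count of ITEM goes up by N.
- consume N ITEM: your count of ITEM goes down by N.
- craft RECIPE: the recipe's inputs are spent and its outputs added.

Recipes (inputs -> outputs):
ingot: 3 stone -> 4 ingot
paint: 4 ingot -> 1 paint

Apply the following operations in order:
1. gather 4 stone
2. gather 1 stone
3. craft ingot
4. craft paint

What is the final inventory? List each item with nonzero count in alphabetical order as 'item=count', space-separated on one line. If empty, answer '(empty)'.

After 1 (gather 4 stone): stone=4
After 2 (gather 1 stone): stone=5
After 3 (craft ingot): ingot=4 stone=2
After 4 (craft paint): paint=1 stone=2

Answer: paint=1 stone=2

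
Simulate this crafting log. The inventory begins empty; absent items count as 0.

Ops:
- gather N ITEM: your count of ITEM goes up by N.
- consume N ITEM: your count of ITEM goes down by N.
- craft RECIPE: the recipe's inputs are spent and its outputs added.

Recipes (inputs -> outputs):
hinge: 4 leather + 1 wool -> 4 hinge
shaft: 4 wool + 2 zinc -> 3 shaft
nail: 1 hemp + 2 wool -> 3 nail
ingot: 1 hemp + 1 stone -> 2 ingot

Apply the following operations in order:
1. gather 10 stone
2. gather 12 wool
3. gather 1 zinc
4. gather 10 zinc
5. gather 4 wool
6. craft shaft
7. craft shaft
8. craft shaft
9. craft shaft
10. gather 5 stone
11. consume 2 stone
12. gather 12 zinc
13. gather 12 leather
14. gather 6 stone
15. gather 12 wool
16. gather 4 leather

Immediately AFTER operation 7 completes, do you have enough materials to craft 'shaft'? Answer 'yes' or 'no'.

After 1 (gather 10 stone): stone=10
After 2 (gather 12 wool): stone=10 wool=12
After 3 (gather 1 zinc): stone=10 wool=12 zinc=1
After 4 (gather 10 zinc): stone=10 wool=12 zinc=11
After 5 (gather 4 wool): stone=10 wool=16 zinc=11
After 6 (craft shaft): shaft=3 stone=10 wool=12 zinc=9
After 7 (craft shaft): shaft=6 stone=10 wool=8 zinc=7

Answer: yes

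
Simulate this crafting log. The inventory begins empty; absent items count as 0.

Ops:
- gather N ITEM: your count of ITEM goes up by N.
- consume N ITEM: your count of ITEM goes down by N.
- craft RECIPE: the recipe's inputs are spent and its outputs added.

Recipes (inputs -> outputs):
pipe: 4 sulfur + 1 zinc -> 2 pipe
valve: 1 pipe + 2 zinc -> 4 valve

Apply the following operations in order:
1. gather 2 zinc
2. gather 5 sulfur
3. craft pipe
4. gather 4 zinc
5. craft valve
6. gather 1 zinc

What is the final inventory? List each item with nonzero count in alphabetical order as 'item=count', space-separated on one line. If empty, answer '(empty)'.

After 1 (gather 2 zinc): zinc=2
After 2 (gather 5 sulfur): sulfur=5 zinc=2
After 3 (craft pipe): pipe=2 sulfur=1 zinc=1
After 4 (gather 4 zinc): pipe=2 sulfur=1 zinc=5
After 5 (craft valve): pipe=1 sulfur=1 valve=4 zinc=3
After 6 (gather 1 zinc): pipe=1 sulfur=1 valve=4 zinc=4

Answer: pipe=1 sulfur=1 valve=4 zinc=4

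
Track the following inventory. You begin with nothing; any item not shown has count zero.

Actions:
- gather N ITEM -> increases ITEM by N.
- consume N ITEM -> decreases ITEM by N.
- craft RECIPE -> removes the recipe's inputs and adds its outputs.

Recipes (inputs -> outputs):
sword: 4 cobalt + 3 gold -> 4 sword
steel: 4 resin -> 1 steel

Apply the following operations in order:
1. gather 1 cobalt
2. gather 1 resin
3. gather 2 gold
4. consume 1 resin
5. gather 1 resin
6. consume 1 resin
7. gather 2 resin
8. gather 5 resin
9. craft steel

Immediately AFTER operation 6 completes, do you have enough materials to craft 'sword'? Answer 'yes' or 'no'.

After 1 (gather 1 cobalt): cobalt=1
After 2 (gather 1 resin): cobalt=1 resin=1
After 3 (gather 2 gold): cobalt=1 gold=2 resin=1
After 4 (consume 1 resin): cobalt=1 gold=2
After 5 (gather 1 resin): cobalt=1 gold=2 resin=1
After 6 (consume 1 resin): cobalt=1 gold=2

Answer: no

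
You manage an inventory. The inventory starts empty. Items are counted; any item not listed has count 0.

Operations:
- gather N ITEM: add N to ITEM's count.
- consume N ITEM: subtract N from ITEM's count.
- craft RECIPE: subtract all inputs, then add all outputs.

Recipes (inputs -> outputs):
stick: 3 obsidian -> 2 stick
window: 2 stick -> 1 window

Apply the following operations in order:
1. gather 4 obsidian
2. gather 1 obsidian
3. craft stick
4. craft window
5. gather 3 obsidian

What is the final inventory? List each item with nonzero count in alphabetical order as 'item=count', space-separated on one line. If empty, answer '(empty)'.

Answer: obsidian=5 window=1

Derivation:
After 1 (gather 4 obsidian): obsidian=4
After 2 (gather 1 obsidian): obsidian=5
After 3 (craft stick): obsidian=2 stick=2
After 4 (craft window): obsidian=2 window=1
After 5 (gather 3 obsidian): obsidian=5 window=1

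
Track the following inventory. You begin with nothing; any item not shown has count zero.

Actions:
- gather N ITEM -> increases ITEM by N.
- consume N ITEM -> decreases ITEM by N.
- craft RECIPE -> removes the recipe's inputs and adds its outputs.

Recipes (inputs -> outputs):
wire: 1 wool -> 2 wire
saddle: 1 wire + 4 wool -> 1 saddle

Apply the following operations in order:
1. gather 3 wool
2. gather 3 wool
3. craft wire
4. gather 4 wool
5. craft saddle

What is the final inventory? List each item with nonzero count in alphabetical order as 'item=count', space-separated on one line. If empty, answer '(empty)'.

After 1 (gather 3 wool): wool=3
After 2 (gather 3 wool): wool=6
After 3 (craft wire): wire=2 wool=5
After 4 (gather 4 wool): wire=2 wool=9
After 5 (craft saddle): saddle=1 wire=1 wool=5

Answer: saddle=1 wire=1 wool=5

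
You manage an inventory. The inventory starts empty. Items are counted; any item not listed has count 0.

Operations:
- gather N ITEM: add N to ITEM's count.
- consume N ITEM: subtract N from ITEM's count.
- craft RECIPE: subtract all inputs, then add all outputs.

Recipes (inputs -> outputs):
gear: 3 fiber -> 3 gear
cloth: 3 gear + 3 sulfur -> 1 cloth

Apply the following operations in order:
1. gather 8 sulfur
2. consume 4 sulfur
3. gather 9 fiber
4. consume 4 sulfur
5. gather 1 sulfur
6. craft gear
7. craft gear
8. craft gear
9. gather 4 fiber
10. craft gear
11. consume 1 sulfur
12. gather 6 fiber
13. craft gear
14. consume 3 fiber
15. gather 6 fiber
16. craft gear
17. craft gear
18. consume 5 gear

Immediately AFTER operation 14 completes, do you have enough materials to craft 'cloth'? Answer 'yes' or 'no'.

After 1 (gather 8 sulfur): sulfur=8
After 2 (consume 4 sulfur): sulfur=4
After 3 (gather 9 fiber): fiber=9 sulfur=4
After 4 (consume 4 sulfur): fiber=9
After 5 (gather 1 sulfur): fiber=9 sulfur=1
After 6 (craft gear): fiber=6 gear=3 sulfur=1
After 7 (craft gear): fiber=3 gear=6 sulfur=1
After 8 (craft gear): gear=9 sulfur=1
After 9 (gather 4 fiber): fiber=4 gear=9 sulfur=1
After 10 (craft gear): fiber=1 gear=12 sulfur=1
After 11 (consume 1 sulfur): fiber=1 gear=12
After 12 (gather 6 fiber): fiber=7 gear=12
After 13 (craft gear): fiber=4 gear=15
After 14 (consume 3 fiber): fiber=1 gear=15

Answer: no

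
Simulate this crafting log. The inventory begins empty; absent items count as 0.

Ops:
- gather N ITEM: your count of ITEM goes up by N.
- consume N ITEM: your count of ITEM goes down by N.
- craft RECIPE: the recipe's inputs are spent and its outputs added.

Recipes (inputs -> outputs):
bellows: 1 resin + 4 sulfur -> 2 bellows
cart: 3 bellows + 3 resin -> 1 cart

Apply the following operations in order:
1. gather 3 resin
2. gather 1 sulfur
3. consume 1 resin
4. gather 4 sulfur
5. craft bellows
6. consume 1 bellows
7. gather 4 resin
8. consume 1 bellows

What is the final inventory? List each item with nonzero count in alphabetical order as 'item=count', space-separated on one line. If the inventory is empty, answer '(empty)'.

After 1 (gather 3 resin): resin=3
After 2 (gather 1 sulfur): resin=3 sulfur=1
After 3 (consume 1 resin): resin=2 sulfur=1
After 4 (gather 4 sulfur): resin=2 sulfur=5
After 5 (craft bellows): bellows=2 resin=1 sulfur=1
After 6 (consume 1 bellows): bellows=1 resin=1 sulfur=1
After 7 (gather 4 resin): bellows=1 resin=5 sulfur=1
After 8 (consume 1 bellows): resin=5 sulfur=1

Answer: resin=5 sulfur=1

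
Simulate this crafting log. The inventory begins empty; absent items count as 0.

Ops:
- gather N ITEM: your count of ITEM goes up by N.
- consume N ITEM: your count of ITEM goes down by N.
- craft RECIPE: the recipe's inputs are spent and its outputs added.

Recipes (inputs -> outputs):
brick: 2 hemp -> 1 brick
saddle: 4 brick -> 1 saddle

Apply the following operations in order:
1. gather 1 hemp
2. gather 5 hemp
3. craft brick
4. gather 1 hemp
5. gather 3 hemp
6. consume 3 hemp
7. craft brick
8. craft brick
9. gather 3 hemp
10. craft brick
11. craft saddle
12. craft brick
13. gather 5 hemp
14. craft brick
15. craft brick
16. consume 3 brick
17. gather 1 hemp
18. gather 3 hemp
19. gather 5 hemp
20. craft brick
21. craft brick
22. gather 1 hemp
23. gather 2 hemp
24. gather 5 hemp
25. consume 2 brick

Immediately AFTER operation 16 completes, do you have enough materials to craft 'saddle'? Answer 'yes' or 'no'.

Answer: no

Derivation:
After 1 (gather 1 hemp): hemp=1
After 2 (gather 5 hemp): hemp=6
After 3 (craft brick): brick=1 hemp=4
After 4 (gather 1 hemp): brick=1 hemp=5
After 5 (gather 3 hemp): brick=1 hemp=8
After 6 (consume 3 hemp): brick=1 hemp=5
After 7 (craft brick): brick=2 hemp=3
After 8 (craft brick): brick=3 hemp=1
After 9 (gather 3 hemp): brick=3 hemp=4
After 10 (craft brick): brick=4 hemp=2
After 11 (craft saddle): hemp=2 saddle=1
After 12 (craft brick): brick=1 saddle=1
After 13 (gather 5 hemp): brick=1 hemp=5 saddle=1
After 14 (craft brick): brick=2 hemp=3 saddle=1
After 15 (craft brick): brick=3 hemp=1 saddle=1
After 16 (consume 3 brick): hemp=1 saddle=1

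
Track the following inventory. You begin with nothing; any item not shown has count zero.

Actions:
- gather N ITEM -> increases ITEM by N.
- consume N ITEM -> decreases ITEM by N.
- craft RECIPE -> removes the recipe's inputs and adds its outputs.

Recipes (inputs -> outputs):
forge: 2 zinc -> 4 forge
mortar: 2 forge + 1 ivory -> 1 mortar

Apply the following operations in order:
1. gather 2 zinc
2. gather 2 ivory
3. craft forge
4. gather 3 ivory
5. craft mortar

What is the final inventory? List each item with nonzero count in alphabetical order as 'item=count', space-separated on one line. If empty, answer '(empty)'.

After 1 (gather 2 zinc): zinc=2
After 2 (gather 2 ivory): ivory=2 zinc=2
After 3 (craft forge): forge=4 ivory=2
After 4 (gather 3 ivory): forge=4 ivory=5
After 5 (craft mortar): forge=2 ivory=4 mortar=1

Answer: forge=2 ivory=4 mortar=1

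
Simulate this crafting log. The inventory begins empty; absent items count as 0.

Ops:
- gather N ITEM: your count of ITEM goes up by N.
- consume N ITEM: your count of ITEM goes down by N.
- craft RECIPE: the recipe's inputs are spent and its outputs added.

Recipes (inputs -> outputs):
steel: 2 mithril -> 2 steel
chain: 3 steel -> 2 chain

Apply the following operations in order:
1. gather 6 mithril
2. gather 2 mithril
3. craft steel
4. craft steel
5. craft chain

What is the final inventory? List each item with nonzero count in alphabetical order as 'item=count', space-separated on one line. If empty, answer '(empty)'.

Answer: chain=2 mithril=4 steel=1

Derivation:
After 1 (gather 6 mithril): mithril=6
After 2 (gather 2 mithril): mithril=8
After 3 (craft steel): mithril=6 steel=2
After 4 (craft steel): mithril=4 steel=4
After 5 (craft chain): chain=2 mithril=4 steel=1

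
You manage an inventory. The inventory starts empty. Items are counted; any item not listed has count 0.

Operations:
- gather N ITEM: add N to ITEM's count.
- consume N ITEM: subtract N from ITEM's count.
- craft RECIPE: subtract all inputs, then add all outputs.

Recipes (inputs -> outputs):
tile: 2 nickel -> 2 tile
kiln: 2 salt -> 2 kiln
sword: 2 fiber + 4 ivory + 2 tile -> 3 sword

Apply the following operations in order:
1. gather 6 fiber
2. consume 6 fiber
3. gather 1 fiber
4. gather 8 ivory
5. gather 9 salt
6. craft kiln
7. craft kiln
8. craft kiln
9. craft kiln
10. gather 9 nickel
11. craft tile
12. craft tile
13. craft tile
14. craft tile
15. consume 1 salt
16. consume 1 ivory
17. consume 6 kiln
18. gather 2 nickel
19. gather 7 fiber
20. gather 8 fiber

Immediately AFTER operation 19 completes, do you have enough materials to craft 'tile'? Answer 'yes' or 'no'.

After 1 (gather 6 fiber): fiber=6
After 2 (consume 6 fiber): (empty)
After 3 (gather 1 fiber): fiber=1
After 4 (gather 8 ivory): fiber=1 ivory=8
After 5 (gather 9 salt): fiber=1 ivory=8 salt=9
After 6 (craft kiln): fiber=1 ivory=8 kiln=2 salt=7
After 7 (craft kiln): fiber=1 ivory=8 kiln=4 salt=5
After 8 (craft kiln): fiber=1 ivory=8 kiln=6 salt=3
After 9 (craft kiln): fiber=1 ivory=8 kiln=8 salt=1
After 10 (gather 9 nickel): fiber=1 ivory=8 kiln=8 nickel=9 salt=1
After 11 (craft tile): fiber=1 ivory=8 kiln=8 nickel=7 salt=1 tile=2
After 12 (craft tile): fiber=1 ivory=8 kiln=8 nickel=5 salt=1 tile=4
After 13 (craft tile): fiber=1 ivory=8 kiln=8 nickel=3 salt=1 tile=6
After 14 (craft tile): fiber=1 ivory=8 kiln=8 nickel=1 salt=1 tile=8
After 15 (consume 1 salt): fiber=1 ivory=8 kiln=8 nickel=1 tile=8
After 16 (consume 1 ivory): fiber=1 ivory=7 kiln=8 nickel=1 tile=8
After 17 (consume 6 kiln): fiber=1 ivory=7 kiln=2 nickel=1 tile=8
After 18 (gather 2 nickel): fiber=1 ivory=7 kiln=2 nickel=3 tile=8
After 19 (gather 7 fiber): fiber=8 ivory=7 kiln=2 nickel=3 tile=8

Answer: yes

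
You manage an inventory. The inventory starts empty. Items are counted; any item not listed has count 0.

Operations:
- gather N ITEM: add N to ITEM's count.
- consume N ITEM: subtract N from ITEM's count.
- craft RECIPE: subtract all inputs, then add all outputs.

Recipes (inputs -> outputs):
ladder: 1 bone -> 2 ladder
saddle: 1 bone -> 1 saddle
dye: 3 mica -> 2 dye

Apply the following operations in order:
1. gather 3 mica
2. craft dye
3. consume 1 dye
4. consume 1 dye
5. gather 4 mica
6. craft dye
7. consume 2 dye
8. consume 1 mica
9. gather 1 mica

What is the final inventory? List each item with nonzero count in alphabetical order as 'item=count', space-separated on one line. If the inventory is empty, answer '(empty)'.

After 1 (gather 3 mica): mica=3
After 2 (craft dye): dye=2
After 3 (consume 1 dye): dye=1
After 4 (consume 1 dye): (empty)
After 5 (gather 4 mica): mica=4
After 6 (craft dye): dye=2 mica=1
After 7 (consume 2 dye): mica=1
After 8 (consume 1 mica): (empty)
After 9 (gather 1 mica): mica=1

Answer: mica=1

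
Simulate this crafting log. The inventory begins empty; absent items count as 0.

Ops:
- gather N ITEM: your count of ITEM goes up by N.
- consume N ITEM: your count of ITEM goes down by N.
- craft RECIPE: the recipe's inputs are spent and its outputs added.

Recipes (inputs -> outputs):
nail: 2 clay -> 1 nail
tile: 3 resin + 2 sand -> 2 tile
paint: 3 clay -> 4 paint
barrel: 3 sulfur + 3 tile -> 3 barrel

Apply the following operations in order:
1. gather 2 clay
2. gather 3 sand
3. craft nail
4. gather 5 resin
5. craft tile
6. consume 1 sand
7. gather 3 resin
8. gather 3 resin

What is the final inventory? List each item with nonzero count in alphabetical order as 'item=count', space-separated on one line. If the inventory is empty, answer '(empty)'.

After 1 (gather 2 clay): clay=2
After 2 (gather 3 sand): clay=2 sand=3
After 3 (craft nail): nail=1 sand=3
After 4 (gather 5 resin): nail=1 resin=5 sand=3
After 5 (craft tile): nail=1 resin=2 sand=1 tile=2
After 6 (consume 1 sand): nail=1 resin=2 tile=2
After 7 (gather 3 resin): nail=1 resin=5 tile=2
After 8 (gather 3 resin): nail=1 resin=8 tile=2

Answer: nail=1 resin=8 tile=2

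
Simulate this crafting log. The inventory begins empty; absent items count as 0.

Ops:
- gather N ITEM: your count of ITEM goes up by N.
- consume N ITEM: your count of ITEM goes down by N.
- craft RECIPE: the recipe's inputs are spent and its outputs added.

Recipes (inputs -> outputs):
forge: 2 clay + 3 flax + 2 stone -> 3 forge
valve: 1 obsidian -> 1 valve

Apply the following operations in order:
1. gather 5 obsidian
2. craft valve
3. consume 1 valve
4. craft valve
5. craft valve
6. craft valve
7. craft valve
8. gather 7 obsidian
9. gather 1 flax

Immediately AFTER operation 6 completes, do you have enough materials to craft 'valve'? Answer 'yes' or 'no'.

After 1 (gather 5 obsidian): obsidian=5
After 2 (craft valve): obsidian=4 valve=1
After 3 (consume 1 valve): obsidian=4
After 4 (craft valve): obsidian=3 valve=1
After 5 (craft valve): obsidian=2 valve=2
After 6 (craft valve): obsidian=1 valve=3

Answer: yes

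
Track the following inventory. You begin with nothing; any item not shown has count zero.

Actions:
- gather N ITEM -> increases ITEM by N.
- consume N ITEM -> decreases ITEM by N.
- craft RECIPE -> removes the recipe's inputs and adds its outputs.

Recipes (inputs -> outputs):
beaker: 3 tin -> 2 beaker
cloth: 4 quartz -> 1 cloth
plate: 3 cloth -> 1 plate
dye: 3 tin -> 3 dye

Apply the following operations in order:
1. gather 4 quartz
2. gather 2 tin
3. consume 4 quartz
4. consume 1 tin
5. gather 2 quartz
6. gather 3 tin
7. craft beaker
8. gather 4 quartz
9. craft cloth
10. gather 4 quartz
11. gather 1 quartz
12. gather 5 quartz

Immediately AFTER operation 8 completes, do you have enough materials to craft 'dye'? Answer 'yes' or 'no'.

After 1 (gather 4 quartz): quartz=4
After 2 (gather 2 tin): quartz=4 tin=2
After 3 (consume 4 quartz): tin=2
After 4 (consume 1 tin): tin=1
After 5 (gather 2 quartz): quartz=2 tin=1
After 6 (gather 3 tin): quartz=2 tin=4
After 7 (craft beaker): beaker=2 quartz=2 tin=1
After 8 (gather 4 quartz): beaker=2 quartz=6 tin=1

Answer: no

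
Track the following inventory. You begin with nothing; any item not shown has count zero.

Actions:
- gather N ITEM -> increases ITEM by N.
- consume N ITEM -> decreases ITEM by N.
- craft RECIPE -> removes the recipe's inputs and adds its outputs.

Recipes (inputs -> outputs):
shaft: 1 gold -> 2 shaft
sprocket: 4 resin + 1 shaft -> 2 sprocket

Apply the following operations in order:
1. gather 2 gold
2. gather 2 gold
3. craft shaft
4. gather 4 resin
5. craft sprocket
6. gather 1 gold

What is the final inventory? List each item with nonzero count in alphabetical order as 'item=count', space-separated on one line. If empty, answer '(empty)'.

After 1 (gather 2 gold): gold=2
After 2 (gather 2 gold): gold=4
After 3 (craft shaft): gold=3 shaft=2
After 4 (gather 4 resin): gold=3 resin=4 shaft=2
After 5 (craft sprocket): gold=3 shaft=1 sprocket=2
After 6 (gather 1 gold): gold=4 shaft=1 sprocket=2

Answer: gold=4 shaft=1 sprocket=2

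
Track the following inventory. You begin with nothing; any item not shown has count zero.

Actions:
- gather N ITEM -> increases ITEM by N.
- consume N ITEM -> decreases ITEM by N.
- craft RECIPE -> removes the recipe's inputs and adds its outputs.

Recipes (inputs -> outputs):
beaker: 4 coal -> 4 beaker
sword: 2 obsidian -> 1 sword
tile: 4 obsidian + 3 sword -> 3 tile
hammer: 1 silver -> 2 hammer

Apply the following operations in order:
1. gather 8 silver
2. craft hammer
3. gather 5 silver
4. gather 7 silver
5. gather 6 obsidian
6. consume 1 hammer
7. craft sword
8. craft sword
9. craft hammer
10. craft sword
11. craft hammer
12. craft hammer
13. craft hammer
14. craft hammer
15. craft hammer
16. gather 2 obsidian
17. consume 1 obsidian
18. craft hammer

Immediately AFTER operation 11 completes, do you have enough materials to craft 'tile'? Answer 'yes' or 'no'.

After 1 (gather 8 silver): silver=8
After 2 (craft hammer): hammer=2 silver=7
After 3 (gather 5 silver): hammer=2 silver=12
After 4 (gather 7 silver): hammer=2 silver=19
After 5 (gather 6 obsidian): hammer=2 obsidian=6 silver=19
After 6 (consume 1 hammer): hammer=1 obsidian=6 silver=19
After 7 (craft sword): hammer=1 obsidian=4 silver=19 sword=1
After 8 (craft sword): hammer=1 obsidian=2 silver=19 sword=2
After 9 (craft hammer): hammer=3 obsidian=2 silver=18 sword=2
After 10 (craft sword): hammer=3 silver=18 sword=3
After 11 (craft hammer): hammer=5 silver=17 sword=3

Answer: no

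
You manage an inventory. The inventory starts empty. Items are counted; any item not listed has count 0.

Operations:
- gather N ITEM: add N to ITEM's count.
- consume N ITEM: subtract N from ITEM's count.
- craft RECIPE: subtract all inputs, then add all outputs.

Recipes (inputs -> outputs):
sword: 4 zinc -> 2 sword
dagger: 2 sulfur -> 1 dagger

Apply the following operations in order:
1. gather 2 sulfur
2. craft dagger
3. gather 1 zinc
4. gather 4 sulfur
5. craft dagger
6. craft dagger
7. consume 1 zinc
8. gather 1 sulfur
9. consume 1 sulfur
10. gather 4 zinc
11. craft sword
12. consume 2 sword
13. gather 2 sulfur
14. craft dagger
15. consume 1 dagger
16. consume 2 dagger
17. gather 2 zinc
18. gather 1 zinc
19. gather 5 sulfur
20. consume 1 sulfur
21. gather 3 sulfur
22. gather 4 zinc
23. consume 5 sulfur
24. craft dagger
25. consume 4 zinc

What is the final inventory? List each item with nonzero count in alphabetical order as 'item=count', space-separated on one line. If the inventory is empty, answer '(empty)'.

After 1 (gather 2 sulfur): sulfur=2
After 2 (craft dagger): dagger=1
After 3 (gather 1 zinc): dagger=1 zinc=1
After 4 (gather 4 sulfur): dagger=1 sulfur=4 zinc=1
After 5 (craft dagger): dagger=2 sulfur=2 zinc=1
After 6 (craft dagger): dagger=3 zinc=1
After 7 (consume 1 zinc): dagger=3
After 8 (gather 1 sulfur): dagger=3 sulfur=1
After 9 (consume 1 sulfur): dagger=3
After 10 (gather 4 zinc): dagger=3 zinc=4
After 11 (craft sword): dagger=3 sword=2
After 12 (consume 2 sword): dagger=3
After 13 (gather 2 sulfur): dagger=3 sulfur=2
After 14 (craft dagger): dagger=4
After 15 (consume 1 dagger): dagger=3
After 16 (consume 2 dagger): dagger=1
After 17 (gather 2 zinc): dagger=1 zinc=2
After 18 (gather 1 zinc): dagger=1 zinc=3
After 19 (gather 5 sulfur): dagger=1 sulfur=5 zinc=3
After 20 (consume 1 sulfur): dagger=1 sulfur=4 zinc=3
After 21 (gather 3 sulfur): dagger=1 sulfur=7 zinc=3
After 22 (gather 4 zinc): dagger=1 sulfur=7 zinc=7
After 23 (consume 5 sulfur): dagger=1 sulfur=2 zinc=7
After 24 (craft dagger): dagger=2 zinc=7
After 25 (consume 4 zinc): dagger=2 zinc=3

Answer: dagger=2 zinc=3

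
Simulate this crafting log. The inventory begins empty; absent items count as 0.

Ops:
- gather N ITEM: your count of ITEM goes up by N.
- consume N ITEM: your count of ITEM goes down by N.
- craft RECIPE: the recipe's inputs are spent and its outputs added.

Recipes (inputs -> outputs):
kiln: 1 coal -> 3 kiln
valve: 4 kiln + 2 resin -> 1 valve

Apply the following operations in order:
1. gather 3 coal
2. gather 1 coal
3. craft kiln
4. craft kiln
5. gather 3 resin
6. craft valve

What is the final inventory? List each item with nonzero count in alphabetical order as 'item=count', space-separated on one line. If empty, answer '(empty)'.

Answer: coal=2 kiln=2 resin=1 valve=1

Derivation:
After 1 (gather 3 coal): coal=3
After 2 (gather 1 coal): coal=4
After 3 (craft kiln): coal=3 kiln=3
After 4 (craft kiln): coal=2 kiln=6
After 5 (gather 3 resin): coal=2 kiln=6 resin=3
After 6 (craft valve): coal=2 kiln=2 resin=1 valve=1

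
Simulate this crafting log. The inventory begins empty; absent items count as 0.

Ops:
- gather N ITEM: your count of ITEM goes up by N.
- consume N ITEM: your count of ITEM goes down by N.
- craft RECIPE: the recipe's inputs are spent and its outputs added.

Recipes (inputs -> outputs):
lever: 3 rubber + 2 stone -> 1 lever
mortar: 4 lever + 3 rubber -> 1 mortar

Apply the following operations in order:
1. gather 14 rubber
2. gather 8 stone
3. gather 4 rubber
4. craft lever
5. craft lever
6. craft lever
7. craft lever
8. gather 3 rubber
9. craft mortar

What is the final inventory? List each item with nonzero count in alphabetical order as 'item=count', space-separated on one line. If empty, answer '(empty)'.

After 1 (gather 14 rubber): rubber=14
After 2 (gather 8 stone): rubber=14 stone=8
After 3 (gather 4 rubber): rubber=18 stone=8
After 4 (craft lever): lever=1 rubber=15 stone=6
After 5 (craft lever): lever=2 rubber=12 stone=4
After 6 (craft lever): lever=3 rubber=9 stone=2
After 7 (craft lever): lever=4 rubber=6
After 8 (gather 3 rubber): lever=4 rubber=9
After 9 (craft mortar): mortar=1 rubber=6

Answer: mortar=1 rubber=6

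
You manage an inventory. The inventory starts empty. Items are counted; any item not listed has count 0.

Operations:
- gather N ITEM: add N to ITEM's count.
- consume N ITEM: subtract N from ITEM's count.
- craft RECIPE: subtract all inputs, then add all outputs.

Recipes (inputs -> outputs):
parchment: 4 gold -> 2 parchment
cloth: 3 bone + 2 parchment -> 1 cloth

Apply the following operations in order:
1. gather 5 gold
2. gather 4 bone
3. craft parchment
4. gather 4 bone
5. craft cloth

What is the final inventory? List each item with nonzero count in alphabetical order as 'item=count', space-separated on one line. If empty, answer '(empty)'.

After 1 (gather 5 gold): gold=5
After 2 (gather 4 bone): bone=4 gold=5
After 3 (craft parchment): bone=4 gold=1 parchment=2
After 4 (gather 4 bone): bone=8 gold=1 parchment=2
After 5 (craft cloth): bone=5 cloth=1 gold=1

Answer: bone=5 cloth=1 gold=1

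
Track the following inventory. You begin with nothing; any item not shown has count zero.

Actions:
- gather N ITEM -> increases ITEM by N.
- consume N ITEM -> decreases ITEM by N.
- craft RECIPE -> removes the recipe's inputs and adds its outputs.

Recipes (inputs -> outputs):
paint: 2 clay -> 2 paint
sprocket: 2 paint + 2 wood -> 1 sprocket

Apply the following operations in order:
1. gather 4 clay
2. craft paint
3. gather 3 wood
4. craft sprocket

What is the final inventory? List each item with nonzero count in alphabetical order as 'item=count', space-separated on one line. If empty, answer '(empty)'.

Answer: clay=2 sprocket=1 wood=1

Derivation:
After 1 (gather 4 clay): clay=4
After 2 (craft paint): clay=2 paint=2
After 3 (gather 3 wood): clay=2 paint=2 wood=3
After 4 (craft sprocket): clay=2 sprocket=1 wood=1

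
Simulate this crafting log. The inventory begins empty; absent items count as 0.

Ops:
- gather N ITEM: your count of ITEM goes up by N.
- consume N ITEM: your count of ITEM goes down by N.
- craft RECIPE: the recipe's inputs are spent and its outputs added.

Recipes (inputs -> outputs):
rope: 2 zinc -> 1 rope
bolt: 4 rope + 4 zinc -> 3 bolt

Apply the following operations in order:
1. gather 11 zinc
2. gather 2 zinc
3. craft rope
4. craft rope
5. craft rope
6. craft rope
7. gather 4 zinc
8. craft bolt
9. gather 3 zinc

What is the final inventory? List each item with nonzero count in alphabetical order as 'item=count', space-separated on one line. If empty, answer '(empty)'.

After 1 (gather 11 zinc): zinc=11
After 2 (gather 2 zinc): zinc=13
After 3 (craft rope): rope=1 zinc=11
After 4 (craft rope): rope=2 zinc=9
After 5 (craft rope): rope=3 zinc=7
After 6 (craft rope): rope=4 zinc=5
After 7 (gather 4 zinc): rope=4 zinc=9
After 8 (craft bolt): bolt=3 zinc=5
After 9 (gather 3 zinc): bolt=3 zinc=8

Answer: bolt=3 zinc=8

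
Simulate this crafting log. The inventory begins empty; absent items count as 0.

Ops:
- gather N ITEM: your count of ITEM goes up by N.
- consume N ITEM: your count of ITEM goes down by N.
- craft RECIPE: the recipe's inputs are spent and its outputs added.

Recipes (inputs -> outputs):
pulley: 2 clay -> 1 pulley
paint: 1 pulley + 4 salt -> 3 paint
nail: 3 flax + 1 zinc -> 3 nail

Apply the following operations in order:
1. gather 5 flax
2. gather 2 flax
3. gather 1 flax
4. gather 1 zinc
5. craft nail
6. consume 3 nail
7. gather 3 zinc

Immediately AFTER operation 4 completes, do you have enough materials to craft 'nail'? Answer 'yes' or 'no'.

After 1 (gather 5 flax): flax=5
After 2 (gather 2 flax): flax=7
After 3 (gather 1 flax): flax=8
After 4 (gather 1 zinc): flax=8 zinc=1

Answer: yes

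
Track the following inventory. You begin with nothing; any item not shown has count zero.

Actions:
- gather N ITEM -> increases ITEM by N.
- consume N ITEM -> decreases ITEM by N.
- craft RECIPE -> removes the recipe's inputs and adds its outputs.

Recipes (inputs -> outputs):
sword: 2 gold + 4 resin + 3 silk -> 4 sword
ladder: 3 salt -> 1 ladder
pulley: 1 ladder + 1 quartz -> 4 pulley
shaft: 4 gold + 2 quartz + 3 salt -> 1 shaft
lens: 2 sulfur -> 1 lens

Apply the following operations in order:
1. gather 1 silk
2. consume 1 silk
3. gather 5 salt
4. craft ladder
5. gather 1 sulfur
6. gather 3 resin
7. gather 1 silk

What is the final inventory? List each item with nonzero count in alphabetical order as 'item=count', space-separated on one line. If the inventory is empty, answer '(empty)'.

After 1 (gather 1 silk): silk=1
After 2 (consume 1 silk): (empty)
After 3 (gather 5 salt): salt=5
After 4 (craft ladder): ladder=1 salt=2
After 5 (gather 1 sulfur): ladder=1 salt=2 sulfur=1
After 6 (gather 3 resin): ladder=1 resin=3 salt=2 sulfur=1
After 7 (gather 1 silk): ladder=1 resin=3 salt=2 silk=1 sulfur=1

Answer: ladder=1 resin=3 salt=2 silk=1 sulfur=1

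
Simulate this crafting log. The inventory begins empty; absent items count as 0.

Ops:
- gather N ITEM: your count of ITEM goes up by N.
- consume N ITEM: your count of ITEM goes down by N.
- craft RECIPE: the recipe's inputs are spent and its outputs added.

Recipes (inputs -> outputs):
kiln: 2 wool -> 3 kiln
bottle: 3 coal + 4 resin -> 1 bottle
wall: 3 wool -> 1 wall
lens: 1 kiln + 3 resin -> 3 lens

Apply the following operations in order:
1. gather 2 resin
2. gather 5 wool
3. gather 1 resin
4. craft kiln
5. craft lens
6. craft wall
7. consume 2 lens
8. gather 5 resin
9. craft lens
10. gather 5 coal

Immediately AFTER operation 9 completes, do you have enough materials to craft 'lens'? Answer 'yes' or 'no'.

Answer: no

Derivation:
After 1 (gather 2 resin): resin=2
After 2 (gather 5 wool): resin=2 wool=5
After 3 (gather 1 resin): resin=3 wool=5
After 4 (craft kiln): kiln=3 resin=3 wool=3
After 5 (craft lens): kiln=2 lens=3 wool=3
After 6 (craft wall): kiln=2 lens=3 wall=1
After 7 (consume 2 lens): kiln=2 lens=1 wall=1
After 8 (gather 5 resin): kiln=2 lens=1 resin=5 wall=1
After 9 (craft lens): kiln=1 lens=4 resin=2 wall=1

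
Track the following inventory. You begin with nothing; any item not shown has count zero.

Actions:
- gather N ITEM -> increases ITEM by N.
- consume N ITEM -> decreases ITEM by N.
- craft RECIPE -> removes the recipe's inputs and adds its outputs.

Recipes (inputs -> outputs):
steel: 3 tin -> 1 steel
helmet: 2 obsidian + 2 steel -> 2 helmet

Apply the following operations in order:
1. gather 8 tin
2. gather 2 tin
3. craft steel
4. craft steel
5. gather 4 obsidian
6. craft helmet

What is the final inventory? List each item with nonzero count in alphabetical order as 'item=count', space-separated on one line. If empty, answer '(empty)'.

After 1 (gather 8 tin): tin=8
After 2 (gather 2 tin): tin=10
After 3 (craft steel): steel=1 tin=7
After 4 (craft steel): steel=2 tin=4
After 5 (gather 4 obsidian): obsidian=4 steel=2 tin=4
After 6 (craft helmet): helmet=2 obsidian=2 tin=4

Answer: helmet=2 obsidian=2 tin=4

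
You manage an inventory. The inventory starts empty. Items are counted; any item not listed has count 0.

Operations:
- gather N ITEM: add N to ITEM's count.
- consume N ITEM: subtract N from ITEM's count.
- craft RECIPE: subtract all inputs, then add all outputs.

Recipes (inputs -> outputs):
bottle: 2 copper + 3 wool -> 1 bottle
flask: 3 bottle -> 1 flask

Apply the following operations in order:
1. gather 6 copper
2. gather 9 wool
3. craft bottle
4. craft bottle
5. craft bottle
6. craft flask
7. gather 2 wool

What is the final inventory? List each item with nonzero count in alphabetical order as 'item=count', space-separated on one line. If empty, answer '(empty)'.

Answer: flask=1 wool=2

Derivation:
After 1 (gather 6 copper): copper=6
After 2 (gather 9 wool): copper=6 wool=9
After 3 (craft bottle): bottle=1 copper=4 wool=6
After 4 (craft bottle): bottle=2 copper=2 wool=3
After 5 (craft bottle): bottle=3
After 6 (craft flask): flask=1
After 7 (gather 2 wool): flask=1 wool=2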